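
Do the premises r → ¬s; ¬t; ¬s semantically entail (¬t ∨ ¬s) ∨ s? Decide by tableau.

Initial set: {T (r → ¬s); T ¬t; T ¬s; F ((¬t ∨ ¬s) ∨ s)}.
F ((¬t ∨ ¬s) ∨ s): α-rule — add F (¬t ∨ ¬s), F s.
F (¬t ∨ ¬s): α-rule — add F ¬t, F ¬s.
× closes — contains both t and ¬t.
All 1 branch closes.
Every branch closed, so the premises entail the conclusion.

Yes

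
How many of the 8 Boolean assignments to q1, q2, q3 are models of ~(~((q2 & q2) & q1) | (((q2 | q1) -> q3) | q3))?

1

Initial set: {~(~((q2 & q2) & q1) | (((q2 | q1) -> q3) | q3))}.
~(~((q2 & q2) & q1) | (((q2 | q1) -> q3) | q3)): α-rule — add ~~((q2 & q2) & q1), ~(((q2 | q1) -> q3) | q3).
~~((q2 & q2) & q1): α-rule — add (q2 & q2), q1.
~(((q2 | q1) -> q3) | q3): α-rule — add ~((q2 | q1) -> q3), ~q3.
(q2 & q2): α-rule — add q2, q2.
~((q2 | q1) -> q3): α-rule — add (q2 | q1), ~q3.
(q2 | q1): β-rule — branch into q2  //  q1.
  branch 1 (add q2):
    ○ open, literals {q1=1, q2=1, q3=0}.
  branch 2 (add q1):
    ○ open, literals {q1=1, q2=1, q3=0}.
0 branches closed, 2 open.
Each open branch fixes some atoms; the unmentioned ones are free. Counting distinct full assignments: branch {q1=1, q2=1, q3=0} (none free) contributes 1 new; branch {q1=1, q2=1, q3=0} (none free) contributes 0 new. Total: 1.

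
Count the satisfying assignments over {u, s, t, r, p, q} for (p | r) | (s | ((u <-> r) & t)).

58

Initial set: {((p | r) | (s | ((u <-> r) & t)))}.
((p | r) | (s | ((u <-> r) & t))): β-rule — branch into (p | r)  //  (s | ((u <-> r) & t)).
  branch 1 (add (p | r)):
    (p | r): β-rule — branch into p  //  r.
      branch 1.1 (add p):
        ○ open, literals {p=1}.
      branch 1.2 (add r):
        ○ open, literals {r=1}.
  branch 2 (add (s | ((u <-> r) & t))):
    (s | ((u <-> r) & t)): β-rule — branch into s  //  ((u <-> r) & t).
      branch 2.1 (add s):
        ○ open, literals {s=1}.
      branch 2.2 (add ((u <-> r) & t)):
        ((u <-> r) & t): α-rule — add (u <-> r), t.
        (u <-> r): β-rule — branch into u, r  //  ~u, ~r.
          branch 2.2.1 (add u, r):
            ○ open, literals {r=1, t=1, u=1}.
          branch 2.2.2 (add ~u, ~r):
            ○ open, literals {r=0, t=1, u=0}.
0 branches closed, 5 open.
Each open branch fixes some atoms; the unmentioned ones are free. Counting distinct full assignments: branch {p=1} (u, s, t, r, q) contributes 32 new; branch {r=1} (u, s, t, p, q) contributes 16 new; branch {s=1} (u, t, r, p, q) contributes 8 new; branch {r=1, t=1, u=1} (s, p, q) contributes 0 new; branch {r=0, t=1, u=0} (s, p, q) contributes 2 new. Total: 58.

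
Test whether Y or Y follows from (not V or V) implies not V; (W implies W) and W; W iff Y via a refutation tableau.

Yes

Initial set: {((not V or V) implies not V); ((W implies W) and W); (W iff Y); not (Y or Y)}.
((W implies W) and W): α-rule — add (W implies W), W.
not (Y or Y): α-rule — add not Y, not Y.
((not V or V) implies not V): β-rule — branch into not (not V or V)  //  not V.
  branch 1 (add not (not V or V)):
    not (not V or V): α-rule — add not not V, not V.
    × closes — contains both V and not V.
  branch 2 (add not V):
    (W iff Y): β-rule — branch into W, Y  //  not W, not Y.
      branch 2.1 (add W, Y):
        × closes — contains both Y and not Y.
      branch 2.2 (add not W, not Y):
        × closes — contains both W and not W.
All 3 branches close.
Every branch closed, so the premises entail the conclusion.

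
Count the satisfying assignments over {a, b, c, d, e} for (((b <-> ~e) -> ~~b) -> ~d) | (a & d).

26

Initial set: {((((b <-> ~e) -> ~~b) -> ~d) | (a & d))}.
((((b <-> ~e) -> ~~b) -> ~d) | (a & d)): β-rule — branch into (((b <-> ~e) -> ~~b) -> ~d)  //  (a & d).
  branch 1 (add (((b <-> ~e) -> ~~b) -> ~d)):
    (((b <-> ~e) -> ~~b) -> ~d): β-rule — branch into ~((b <-> ~e) -> ~~b)  //  ~d.
      branch 1.1 (add ~((b <-> ~e) -> ~~b)):
        ~((b <-> ~e) -> ~~b): α-rule — add (b <-> ~e), ~~~b.
        ~~~b: drop double negation, giving ~b.
        (b <-> ~e): β-rule — branch into b, ~e  //  ~b, ~~e.
          branch 1.1.1 (add b, ~e):
            × closes — contains both b and ~b.
          branch 1.1.2 (add ~b, ~~e):
            ○ open, literals {b=false, e=true}.
      branch 1.2 (add ~d):
        ○ open, literals {d=false}.
  branch 2 (add (a & d)):
    (a & d): α-rule — add a, d.
    ○ open, literals {a=true, d=true}.
1 branch closed, 3 open.
Each open branch fixes some atoms; the unmentioned ones are free. Counting distinct full assignments: branch {b=false, e=true} (a, c, d) contributes 8 new; branch {d=false} (a, b, c, e) contributes 12 new; branch {a=true, d=true} (b, c, e) contributes 6 new. Total: 26.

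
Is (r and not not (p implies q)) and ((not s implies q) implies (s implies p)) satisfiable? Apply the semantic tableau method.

Initial set: {((r and not not (p implies q)) and ((not s implies q) implies (s implies p)))}.
((r and not not (p implies q)) and ((not s implies q) implies (s implies p))): α-rule — add (r and not not (p implies q)), ((not s implies q) implies (s implies p)).
(r and not not (p implies q)): α-rule — add r, not not (p implies q).
not not (p implies q): drop double negation, giving (p implies q).
((not s implies q) implies (s implies p)): β-rule — branch into not (not s implies q)  //  (s implies p).
  branch 1 (add not (not s implies q)):
    not (not s implies q): α-rule — add not s, not q.
    (p implies q): β-rule — branch into not p  //  q.
      branch 1.1 (add not p):
        ○ open, literals {p=0, q=0, r=1, s=0}.
      branch 1.2 (add q):
        × closes — contains both q and not q.
  branch 2 (add (s implies p)):
    (p implies q): β-rule — branch into not p  //  q.
      branch 2.1 (add not p):
        (s implies p): β-rule — branch into not s  //  p.
          branch 2.1.1 (add not s):
            ○ open, literals {p=0, r=1, s=0}.
          branch 2.1.2 (add p):
            × closes — contains both p and not p.
      branch 2.2 (add q):
        (s implies p): β-rule — branch into not s  //  p.
          branch 2.2.1 (add not s):
            ○ open, literals {q=1, r=1, s=0}.
          branch 2.2.2 (add p):
            ○ open, literals {p=1, q=1, r=1}.
2 branches closed, 4 open.
An open branch gives a satisfying assignment: p=0, q=0, r=1, s=0.

Satisfiable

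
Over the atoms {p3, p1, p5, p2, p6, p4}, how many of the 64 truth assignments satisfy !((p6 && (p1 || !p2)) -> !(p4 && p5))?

6

Initial set: {!((p6 && (p1 || !p2)) -> !(p4 && p5))}.
!((p6 && (p1 || !p2)) -> !(p4 && p5)): α-rule — add (p6 && (p1 || !p2)), !!(p4 && p5).
(p6 && (p1 || !p2)): α-rule — add p6, (p1 || !p2).
!!(p4 && p5): α-rule — add p4, p5.
(p1 || !p2): β-rule — branch into p1  //  !p2.
  branch 1 (add p1):
    ○ open, literals {p1=T, p4=T, p5=T, p6=T}.
  branch 2 (add !p2):
    ○ open, literals {p2=F, p4=T, p5=T, p6=T}.
0 branches closed, 2 open.
Each open branch fixes some atoms; the unmentioned ones are free. Counting distinct full assignments: branch {p1=T, p4=T, p5=T, p6=T} (p3, p2) contributes 4 new; branch {p2=F, p4=T, p5=T, p6=T} (p3, p1) contributes 2 new. Total: 6.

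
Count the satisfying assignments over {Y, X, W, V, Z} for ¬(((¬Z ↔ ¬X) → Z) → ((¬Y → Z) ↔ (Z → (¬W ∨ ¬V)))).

8

Initial set: {T ¬(((¬Z ↔ ¬X) → Z) → ((¬Y → Z) ↔ (Z → (¬W ∨ ¬V))))}.
T ¬(((¬Z ↔ ¬X) → Z) → ((¬Y → Z) ↔ (Z → (¬W ∨ ¬V)))): α-rule — add T ((¬Z ↔ ¬X) → Z), F ((¬Y → Z) ↔ (Z → (¬W ∨ ¬V))).
T ((¬Z ↔ ¬X) → Z): β-rule — branch into F (¬Z ↔ ¬X)  //  T Z.
  branch 1 (add F (¬Z ↔ ¬X)):
    F ((¬Y → Z) ↔ (Z → (¬W ∨ ¬V))): β-rule — branch into T (¬Y → Z), F (Z → (¬W ∨ ¬V))  //  F (¬Y → Z), T (Z → (¬W ∨ ¬V)).
      branch 1.1 (add T (¬Y → Z), F (Z → (¬W ∨ ¬V))):
        F (Z → (¬W ∨ ¬V)): α-rule — add T Z, F (¬W ∨ ¬V).
        F (¬W ∨ ¬V): α-rule — add F ¬W, F ¬V.
        F (¬Z ↔ ¬X): β-rule — branch into T ¬Z, F ¬X  //  F ¬Z, T ¬X.
          branch 1.1.1 (add T ¬Z, F ¬X):
            × closes — contains both Z and ¬Z.
          branch 1.1.2 (add F ¬Z, T ¬X):
            T (¬Y → Z): β-rule — branch into F ¬Y  //  T Z.
              branch 1.1.2.1 (add F ¬Y):
                ○ open, literals {V=true, W=true, X=false, Y=true, Z=true}.
              branch 1.1.2.2 (add T Z):
                ○ open, literals {V=true, W=true, X=false, Z=true}.
      branch 1.2 (add F (¬Y → Z), T (Z → (¬W ∨ ¬V))):
        F (¬Y → Z): α-rule — add T ¬Y, F Z.
        F (¬Z ↔ ¬X): β-rule — branch into T ¬Z, F ¬X  //  F ¬Z, T ¬X.
          branch 1.2.1 (add T ¬Z, F ¬X):
            T (Z → (¬W ∨ ¬V)): β-rule — branch into F Z  //  T (¬W ∨ ¬V).
              branch 1.2.1.1 (add F Z):
                ○ open, literals {X=true, Y=false, Z=false}.
              branch 1.2.1.2 (add T (¬W ∨ ¬V)):
                T (¬W ∨ ¬V): β-rule — branch into T ¬W  //  T ¬V.
                  branch 1.2.1.2.1 (add T ¬W):
                    ○ open, literals {W=false, X=true, Y=false, Z=false}.
                  branch 1.2.1.2.2 (add T ¬V):
                    ○ open, literals {V=false, X=true, Y=false, Z=false}.
          branch 1.2.2 (add F ¬Z, T ¬X):
            × closes — contains both Z and ¬Z.
  branch 2 (add T Z):
    F ((¬Y → Z) ↔ (Z → (¬W ∨ ¬V))): β-rule — branch into T (¬Y → Z), F (Z → (¬W ∨ ¬V))  //  F (¬Y → Z), T (Z → (¬W ∨ ¬V)).
      branch 2.1 (add T (¬Y → Z), F (Z → (¬W ∨ ¬V))):
        F (Z → (¬W ∨ ¬V)): α-rule — add T Z, F (¬W ∨ ¬V).
        F (¬W ∨ ¬V): α-rule — add F ¬W, F ¬V.
        T (¬Y → Z): β-rule — branch into F ¬Y  //  T Z.
          branch 2.1.1 (add F ¬Y):
            ○ open, literals {V=true, W=true, Y=true, Z=true}.
          branch 2.1.2 (add T Z):
            ○ open, literals {V=true, W=true, Z=true}.
      branch 2.2 (add F (¬Y → Z), T (Z → (¬W ∨ ¬V))):
        F (¬Y → Z): α-rule — add T ¬Y, F Z.
        × closes — contains both Z and ¬Z.
3 branches closed, 7 open.
Each open branch fixes some atoms; the unmentioned ones are free. Counting distinct full assignments: branch {V=true, W=true, X=false, Y=true, Z=true} (none free) contributes 1 new; branch {V=true, W=true, X=false, Z=true} (Y) contributes 1 new; branch {X=true, Y=false, Z=false} (W, V) contributes 4 new; branch {W=false, X=true, Y=false, Z=false} (V) contributes 0 new; branch {V=false, X=true, Y=false, Z=false} (W) contributes 0 new; branch {V=true, W=true, Y=true, Z=true} (X) contributes 1 new; branch {V=true, W=true, Z=true} (Y, X) contributes 1 new. Total: 8.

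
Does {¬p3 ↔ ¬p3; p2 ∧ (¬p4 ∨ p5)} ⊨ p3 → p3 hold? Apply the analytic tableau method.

Initial set: {(¬p3 ↔ ¬p3); (p2 ∧ (¬p4 ∨ p5)); ¬(p3 → p3)}.
(p2 ∧ (¬p4 ∨ p5)): α-rule — add p2, (¬p4 ∨ p5).
¬(p3 → p3): α-rule — add p3, ¬p3.
× closes — contains both p3 and ¬p3.
All 1 branch closes.
Every branch closed, so the premises entail the conclusion.

Yes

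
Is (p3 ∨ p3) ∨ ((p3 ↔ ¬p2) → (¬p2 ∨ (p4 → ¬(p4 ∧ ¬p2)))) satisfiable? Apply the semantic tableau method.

Initial set: {T ((p3 ∨ p3) ∨ ((p3 ↔ ¬p2) → (¬p2 ∨ (p4 → ¬(p4 ∧ ¬p2)))))}.
T ((p3 ∨ p3) ∨ ((p3 ↔ ¬p2) → (¬p2 ∨ (p4 → ¬(p4 ∧ ¬p2))))): β-rule — branch into T (p3 ∨ p3)  //  T ((p3 ↔ ¬p2) → (¬p2 ∨ (p4 → ¬(p4 ∧ ¬p2)))).
  branch 1 (add T (p3 ∨ p3)):
    T (p3 ∨ p3): β-rule — branch into T p3  //  T p3.
      branch 1.1 (add T p3):
        ○ open, literals {p3=T}.
      branch 1.2 (add T p3):
        ○ open, literals {p3=T}.
  branch 2 (add T ((p3 ↔ ¬p2) → (¬p2 ∨ (p4 → ¬(p4 ∧ ¬p2))))):
    T ((p3 ↔ ¬p2) → (¬p2 ∨ (p4 → ¬(p4 ∧ ¬p2)))): β-rule — branch into F (p3 ↔ ¬p2)  //  T (¬p2 ∨ (p4 → ¬(p4 ∧ ¬p2))).
      branch 2.1 (add F (p3 ↔ ¬p2)):
        F (p3 ↔ ¬p2): β-rule — branch into T p3, F ¬p2  //  F p3, T ¬p2.
          branch 2.1.1 (add T p3, F ¬p2):
            ○ open, literals {p2=T, p3=T}.
          branch 2.1.2 (add F p3, T ¬p2):
            ○ open, literals {p2=F, p3=F}.
      branch 2.2 (add T (¬p2 ∨ (p4 → ¬(p4 ∧ ¬p2)))):
        T (¬p2 ∨ (p4 → ¬(p4 ∧ ¬p2))): β-rule — branch into T ¬p2  //  T (p4 → ¬(p4 ∧ ¬p2)).
          branch 2.2.1 (add T ¬p2):
            ○ open, literals {p2=F}.
          branch 2.2.2 (add T (p4 → ¬(p4 ∧ ¬p2))):
            T (p4 → ¬(p4 ∧ ¬p2)): β-rule — branch into F p4  //  T ¬(p4 ∧ ¬p2).
              branch 2.2.2.1 (add F p4):
                ○ open, literals {p4=F}.
              branch 2.2.2.2 (add T ¬(p4 ∧ ¬p2)):
                T ¬(p4 ∧ ¬p2): β-rule — branch into F p4  //  F ¬p2.
                  branch 2.2.2.2.1 (add F p4):
                    ○ open, literals {p4=F}.
                  branch 2.2.2.2.2 (add F ¬p2):
                    ○ open, literals {p2=T}.
0 branches closed, 8 open.
An open branch gives a satisfying assignment: p3=T.

Satisfiable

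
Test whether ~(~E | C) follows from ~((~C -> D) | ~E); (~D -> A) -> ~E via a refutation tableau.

Yes

Initial set: {~((~C -> D) | ~E); ((~D -> A) -> ~E); ~~(~E | C)}.
~((~C -> D) | ~E): α-rule — add ~(~C -> D), ~~E.
~(~C -> D): α-rule — add ~C, ~D.
((~D -> A) -> ~E): β-rule — branch into ~(~D -> A)  //  ~E.
  branch 1 (add ~(~D -> A)):
    ~(~D -> A): α-rule — add ~D, ~A.
    ~~(~E | C): β-rule — branch into ~E  //  C.
      branch 1.1 (add ~E):
        × closes — contains both E and ~E.
      branch 1.2 (add C):
        × closes — contains both C and ~C.
  branch 2 (add ~E):
    × closes — contains both E and ~E.
All 3 branches close.
Every branch closed, so the premises entail the conclusion.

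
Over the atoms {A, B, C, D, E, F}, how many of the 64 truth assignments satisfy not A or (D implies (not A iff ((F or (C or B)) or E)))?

Initial set: {(not A or (D implies (not A iff ((F or (C or B)) or E))))}.
(not A or (D implies (not A iff ((F or (C or B)) or E)))): β-rule — branch into not A  //  (D implies (not A iff ((F or (C or B)) or E))).
  branch 1 (add not A):
    ○ open, literals {A=0}.
  branch 2 (add (D implies (not A iff ((F or (C or B)) or E)))):
    (D implies (not A iff ((F or (C or B)) or E))): β-rule — branch into not D  //  (not A iff ((F or (C or B)) or E)).
      branch 2.1 (add not D):
        ○ open, literals {D=0}.
      branch 2.2 (add (not A iff ((F or (C or B)) or E))):
        (not A iff ((F or (C or B)) or E)): β-rule — branch into not A, ((F or (C or B)) or E)  //  not not A, not ((F or (C or B)) or E).
          branch 2.2.1 (add not A, ((F or (C or B)) or E)):
            ((F or (C or B)) or E): β-rule — branch into (F or (C or B))  //  E.
              branch 2.2.1.1 (add (F or (C or B))):
                (F or (C or B)): β-rule — branch into F  //  (C or B).
                  branch 2.2.1.1.1 (add F):
                    ○ open, literals {A=0, F=1}.
                  branch 2.2.1.1.2 (add (C or B)):
                    (C or B): β-rule — branch into C  //  B.
                      branch 2.2.1.1.2.1 (add C):
                        ○ open, literals {A=0, C=1}.
                      branch 2.2.1.1.2.2 (add B):
                        ○ open, literals {A=0, B=1}.
              branch 2.2.1.2 (add E):
                ○ open, literals {A=0, E=1}.
          branch 2.2.2 (add not not A, not ((F or (C or B)) or E)):
            not ((F or (C or B)) or E): α-rule — add not (F or (C or B)), not E.
            not (F or (C or B)): α-rule — add not F, not (C or B).
            not (C or B): α-rule — add not C, not B.
            ○ open, literals {A=1, B=0, C=0, E=0, F=0}.
0 branches closed, 7 open.
Each open branch fixes some atoms; the unmentioned ones are free. Counting distinct full assignments: branch {A=0} (B, C, D, E, F) contributes 32 new; branch {D=0} (A, B, C, E, F) contributes 16 new; branch {A=0, F=1} (B, C, D, E) contributes 0 new; branch {A=0, C=1} (B, D, E, F) contributes 0 new; branch {A=0, B=1} (C, D, E, F) contributes 0 new; branch {A=0, E=1} (B, C, D, F) contributes 0 new; branch {A=1, B=0, C=0, E=0, F=0} (D) contributes 1 new. Total: 49.

49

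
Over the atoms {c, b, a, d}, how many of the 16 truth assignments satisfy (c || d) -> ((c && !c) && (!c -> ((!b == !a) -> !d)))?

Initial set: {((c || d) -> ((c && !c) && (!c -> ((!b == !a) -> !d))))}.
((c || d) -> ((c && !c) && (!c -> ((!b == !a) -> !d)))): β-rule — branch into !(c || d)  //  ((c && !c) && (!c -> ((!b == !a) -> !d))).
  branch 1 (add !(c || d)):
    !(c || d): α-rule — add !c, !d.
    ○ open, literals {c=0, d=0}.
  branch 2 (add ((c && !c) && (!c -> ((!b == !a) -> !d)))):
    ((c && !c) && (!c -> ((!b == !a) -> !d))): α-rule — add (c && !c), (!c -> ((!b == !a) -> !d)).
    (c && !c): α-rule — add c, !c.
    × closes — contains both c and !c.
1 branch closed, 1 open.
Each open branch fixes some atoms; the unmentioned ones are free. Counting distinct full assignments: branch {c=0, d=0} (b, a) contributes 4 new. Total: 4.

4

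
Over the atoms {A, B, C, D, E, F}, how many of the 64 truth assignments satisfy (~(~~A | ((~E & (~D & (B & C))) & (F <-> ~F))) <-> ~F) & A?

Initial set: {((~(~~A | ((~E & (~D & (B & C))) & (F <-> ~F))) <-> ~F) & A)}.
((~(~~A | ((~E & (~D & (B & C))) & (F <-> ~F))) <-> ~F) & A): α-rule — add (~(~~A | ((~E & (~D & (B & C))) & (F <-> ~F))) <-> ~F), A.
(~(~~A | ((~E & (~D & (B & C))) & (F <-> ~F))) <-> ~F): β-rule — branch into ~(~~A | ((~E & (~D & (B & C))) & (F <-> ~F))), ~F  //  ~~(~~A | ((~E & (~D & (B & C))) & (F <-> ~F))), ~~F.
  branch 1 (add ~(~~A | ((~E & (~D & (B & C))) & (F <-> ~F))), ~F):
    ~(~~A | ((~E & (~D & (B & C))) & (F <-> ~F))): α-rule — add ~~~A, ~((~E & (~D & (B & C))) & (F <-> ~F)).
    ~~~A: drop double negation, giving ~A.
    × closes — contains both A and ~A.
  branch 2 (add ~~(~~A | ((~E & (~D & (B & C))) & (F <-> ~F))), ~~F):
    ~~(~~A | ((~E & (~D & (B & C))) & (F <-> ~F))): β-rule — branch into ~~A  //  ((~E & (~D & (B & C))) & (F <-> ~F)).
      branch 2.1 (add ~~A):
        ~~A: drop double negation, giving A.
        ○ open, literals {A=true, F=true}.
      branch 2.2 (add ((~E & (~D & (B & C))) & (F <-> ~F))):
        ((~E & (~D & (B & C))) & (F <-> ~F)): α-rule — add (~E & (~D & (B & C))), (F <-> ~F).
        (~E & (~D & (B & C))): α-rule — add ~E, (~D & (B & C)).
        (~D & (B & C)): α-rule — add ~D, (B & C).
        (B & C): α-rule — add B, C.
        (F <-> ~F): β-rule — branch into F, ~F  //  ~F, ~~F.
          branch 2.2.1 (add F, ~F):
            × closes — contains both F and ~F.
          branch 2.2.2 (add ~F, ~~F):
            × closes — contains both F and ~F.
3 branches closed, 1 open.
Each open branch fixes some atoms; the unmentioned ones are free. Counting distinct full assignments: branch {A=true, F=true} (B, C, D, E) contributes 16 new. Total: 16.

16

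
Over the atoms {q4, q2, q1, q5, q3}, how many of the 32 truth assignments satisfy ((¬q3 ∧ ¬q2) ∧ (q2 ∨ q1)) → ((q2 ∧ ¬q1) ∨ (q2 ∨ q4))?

30

Initial set: {(((¬q3 ∧ ¬q2) ∧ (q2 ∨ q1)) → ((q2 ∧ ¬q1) ∨ (q2 ∨ q4)))}.
(((¬q3 ∧ ¬q2) ∧ (q2 ∨ q1)) → ((q2 ∧ ¬q1) ∨ (q2 ∨ q4))): β-rule — branch into ¬((¬q3 ∧ ¬q2) ∧ (q2 ∨ q1))  //  ((q2 ∧ ¬q1) ∨ (q2 ∨ q4)).
  branch 1 (add ¬((¬q3 ∧ ¬q2) ∧ (q2 ∨ q1))):
    ¬((¬q3 ∧ ¬q2) ∧ (q2 ∨ q1)): β-rule — branch into ¬(¬q3 ∧ ¬q2)  //  ¬(q2 ∨ q1).
      branch 1.1 (add ¬(¬q3 ∧ ¬q2)):
        ¬(¬q3 ∧ ¬q2): β-rule — branch into ¬¬q3  //  ¬¬q2.
          branch 1.1.1 (add ¬¬q3):
            ○ open, literals {q3=T}.
          branch 1.1.2 (add ¬¬q2):
            ○ open, literals {q2=T}.
      branch 1.2 (add ¬(q2 ∨ q1)):
        ¬(q2 ∨ q1): α-rule — add ¬q2, ¬q1.
        ○ open, literals {q1=F, q2=F}.
  branch 2 (add ((q2 ∧ ¬q1) ∨ (q2 ∨ q4))):
    ((q2 ∧ ¬q1) ∨ (q2 ∨ q4)): β-rule — branch into (q2 ∧ ¬q1)  //  (q2 ∨ q4).
      branch 2.1 (add (q2 ∧ ¬q1)):
        (q2 ∧ ¬q1): α-rule — add q2, ¬q1.
        ○ open, literals {q1=F, q2=T}.
      branch 2.2 (add (q2 ∨ q4)):
        (q2 ∨ q4): β-rule — branch into q2  //  q4.
          branch 2.2.1 (add q2):
            ○ open, literals {q2=T}.
          branch 2.2.2 (add q4):
            ○ open, literals {q4=T}.
0 branches closed, 6 open.
Each open branch fixes some atoms; the unmentioned ones are free. Counting distinct full assignments: branch {q3=T} (q4, q2, q1, q5) contributes 16 new; branch {q2=T} (q4, q1, q5, q3) contributes 8 new; branch {q1=F, q2=F} (q4, q5, q3) contributes 4 new; branch {q1=F, q2=T} (q4, q5, q3) contributes 0 new; branch {q2=T} (q4, q1, q5, q3) contributes 0 new; branch {q4=T} (q2, q1, q5, q3) contributes 2 new. Total: 30.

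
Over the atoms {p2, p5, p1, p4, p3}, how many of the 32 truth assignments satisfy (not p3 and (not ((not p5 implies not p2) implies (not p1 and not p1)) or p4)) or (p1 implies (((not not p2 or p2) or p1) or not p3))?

Initial set: {((not p3 and (not ((not p5 implies not p2) implies (not p1 and not p1)) or p4)) or (p1 implies (((not not p2 or p2) or p1) or not p3)))}.
((not p3 and (not ((not p5 implies not p2) implies (not p1 and not p1)) or p4)) or (p1 implies (((not not p2 or p2) or p1) or not p3))): β-rule — branch into (not p3 and (not ((not p5 implies not p2) implies (not p1 and not p1)) or p4))  //  (p1 implies (((not not p2 or p2) or p1) or not p3)).
  branch 1 (add (not p3 and (not ((not p5 implies not p2) implies (not p1 and not p1)) or p4))):
    (not p3 and (not ((not p5 implies not p2) implies (not p1 and not p1)) or p4)): α-rule — add not p3, (not ((not p5 implies not p2) implies (not p1 and not p1)) or p4).
    (not ((not p5 implies not p2) implies (not p1 and not p1)) or p4): β-rule — branch into not ((not p5 implies not p2) implies (not p1 and not p1))  //  p4.
      branch 1.1 (add not ((not p5 implies not p2) implies (not p1 and not p1))):
        not ((not p5 implies not p2) implies (not p1 and not p1)): α-rule — add (not p5 implies not p2), not (not p1 and not p1).
        (not p5 implies not p2): β-rule — branch into not not p5  //  not p2.
          branch 1.1.1 (add not not p5):
            not (not p1 and not p1): β-rule — branch into not not p1  //  not not p1.
              branch 1.1.1.1 (add not not p1):
                ○ open, literals {p1=T, p3=F, p5=T}.
              branch 1.1.1.2 (add not not p1):
                ○ open, literals {p1=T, p3=F, p5=T}.
          branch 1.1.2 (add not p2):
            not (not p1 and not p1): β-rule — branch into not not p1  //  not not p1.
              branch 1.1.2.1 (add not not p1):
                ○ open, literals {p1=T, p2=F, p3=F}.
              branch 1.1.2.2 (add not not p1):
                ○ open, literals {p1=T, p2=F, p3=F}.
      branch 1.2 (add p4):
        ○ open, literals {p3=F, p4=T}.
  branch 2 (add (p1 implies (((not not p2 or p2) or p1) or not p3))):
    (p1 implies (((not not p2 or p2) or p1) or not p3)): β-rule — branch into not p1  //  (((not not p2 or p2) or p1) or not p3).
      branch 2.1 (add not p1):
        ○ open, literals {p1=F}.
      branch 2.2 (add (((not not p2 or p2) or p1) or not p3)):
        (((not not p2 or p2) or p1) or not p3): β-rule — branch into ((not not p2 or p2) or p1)  //  not p3.
          branch 2.2.1 (add ((not not p2 or p2) or p1)):
            ((not not p2 or p2) or p1): β-rule — branch into (not not p2 or p2)  //  p1.
              branch 2.2.1.1 (add (not not p2 or p2)):
                (not not p2 or p2): β-rule — branch into not not p2  //  p2.
                  branch 2.2.1.1.1 (add not not p2):
                    not not p2: drop double negation, giving p2.
                    ○ open, literals {p2=T}.
                  branch 2.2.1.1.2 (add p2):
                    ○ open, literals {p2=T}.
              branch 2.2.1.2 (add p1):
                ○ open, literals {p1=T}.
          branch 2.2.2 (add not p3):
            ○ open, literals {p3=F}.
0 branches closed, 10 open.
Each open branch fixes some atoms; the unmentioned ones are free. Counting distinct full assignments: branch {p1=T, p3=F, p5=T} (p2, p4) contributes 4 new; branch {p1=T, p3=F, p5=T} (p2, p4) contributes 0 new; branch {p1=T, p2=F, p3=F} (p5, p4) contributes 2 new; branch {p1=T, p2=F, p3=F} (p5, p4) contributes 0 new; branch {p3=F, p4=T} (p2, p5, p1) contributes 5 new; branch {p1=F} (p2, p5, p4, p3) contributes 12 new; branch {p2=T} (p5, p1, p4, p3) contributes 5 new; branch {p2=T} (p5, p1, p4, p3) contributes 0 new; branch {p1=T} (p2, p5, p4, p3) contributes 4 new; branch {p3=F} (p2, p5, p1, p4) contributes 0 new. Total: 32.

32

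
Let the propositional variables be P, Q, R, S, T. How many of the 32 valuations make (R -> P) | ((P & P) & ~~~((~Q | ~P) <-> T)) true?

24

Initial set: {((R -> P) | ((P & P) & ~~~((~Q | ~P) <-> T)))}.
((R -> P) | ((P & P) & ~~~((~Q | ~P) <-> T))): β-rule — branch into (R -> P)  //  ((P & P) & ~~~((~Q | ~P) <-> T)).
  branch 1 (add (R -> P)):
    (R -> P): β-rule — branch into ~R  //  P.
      branch 1.1 (add ~R):
        ○ open, literals {R=false}.
      branch 1.2 (add P):
        ○ open, literals {P=true}.
  branch 2 (add ((P & P) & ~~~((~Q | ~P) <-> T))):
    ((P & P) & ~~~((~Q | ~P) <-> T)): α-rule — add (P & P), ~~~((~Q | ~P) <-> T).
    (P & P): α-rule — add P, P.
    ~~~((~Q | ~P) <-> T): drop double negation, giving ~((~Q | ~P) <-> T).
    ~((~Q | ~P) <-> T): β-rule — branch into (~Q | ~P), ~T  //  ~(~Q | ~P), T.
      branch 2.1 (add (~Q | ~P), ~T):
        (~Q | ~P): β-rule — branch into ~Q  //  ~P.
          branch 2.1.1 (add ~Q):
            ○ open, literals {P=true, Q=false, T=false}.
          branch 2.1.2 (add ~P):
            × closes — contains both P and ~P.
      branch 2.2 (add ~(~Q | ~P), T):
        ~(~Q | ~P): α-rule — add ~~Q, ~~P.
        ○ open, literals {P=true, Q=true, T=true}.
1 branch closed, 4 open.
Each open branch fixes some atoms; the unmentioned ones are free. Counting distinct full assignments: branch {R=false} (P, Q, S, T) contributes 16 new; branch {P=true} (Q, R, S, T) contributes 8 new; branch {P=true, Q=false, T=false} (R, S) contributes 0 new; branch {P=true, Q=true, T=true} (R, S) contributes 0 new. Total: 24.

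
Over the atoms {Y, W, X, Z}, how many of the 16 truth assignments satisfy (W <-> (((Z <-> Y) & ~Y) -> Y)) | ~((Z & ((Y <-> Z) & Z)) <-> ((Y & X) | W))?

12

Initial set: {((W <-> (((Z <-> Y) & ~Y) -> Y)) | ~((Z & ((Y <-> Z) & Z)) <-> ((Y & X) | W)))}.
((W <-> (((Z <-> Y) & ~Y) -> Y)) | ~((Z & ((Y <-> Z) & Z)) <-> ((Y & X) | W))): β-rule — branch into (W <-> (((Z <-> Y) & ~Y) -> Y))  //  ~((Z & ((Y <-> Z) & Z)) <-> ((Y & X) | W)).
  branch 1 (add (W <-> (((Z <-> Y) & ~Y) -> Y))):
    (W <-> (((Z <-> Y) & ~Y) -> Y)): β-rule — branch into W, (((Z <-> Y) & ~Y) -> Y)  //  ~W, ~(((Z <-> Y) & ~Y) -> Y).
      branch 1.1 (add W, (((Z <-> Y) & ~Y) -> Y)):
        (((Z <-> Y) & ~Y) -> Y): β-rule — branch into ~((Z <-> Y) & ~Y)  //  Y.
          branch 1.1.1 (add ~((Z <-> Y) & ~Y)):
            ~((Z <-> Y) & ~Y): β-rule — branch into ~(Z <-> Y)  //  ~~Y.
              branch 1.1.1.1 (add ~(Z <-> Y)):
                ~(Z <-> Y): β-rule — branch into Z, ~Y  //  ~Z, Y.
                  branch 1.1.1.1.1 (add Z, ~Y):
                    ○ open, literals {W=true, Y=false, Z=true}.
                  branch 1.1.1.1.2 (add ~Z, Y):
                    ○ open, literals {W=true, Y=true, Z=false}.
              branch 1.1.1.2 (add ~~Y):
                ○ open, literals {W=true, Y=true}.
          branch 1.1.2 (add Y):
            ○ open, literals {W=true, Y=true}.
      branch 1.2 (add ~W, ~(((Z <-> Y) & ~Y) -> Y)):
        ~(((Z <-> Y) & ~Y) -> Y): α-rule — add ((Z <-> Y) & ~Y), ~Y.
        ((Z <-> Y) & ~Y): α-rule — add (Z <-> Y), ~Y.
        (Z <-> Y): β-rule — branch into Z, Y  //  ~Z, ~Y.
          branch 1.2.1 (add Z, Y):
            × closes — contains both Y and ~Y.
          branch 1.2.2 (add ~Z, ~Y):
            ○ open, literals {W=false, Y=false, Z=false}.
  branch 2 (add ~((Z & ((Y <-> Z) & Z)) <-> ((Y & X) | W))):
    ~((Z & ((Y <-> Z) & Z)) <-> ((Y & X) | W)): β-rule — branch into (Z & ((Y <-> Z) & Z)), ~((Y & X) | W)  //  ~(Z & ((Y <-> Z) & Z)), ((Y & X) | W).
      branch 2.1 (add (Z & ((Y <-> Z) & Z)), ~((Y & X) | W)):
        (Z & ((Y <-> Z) & Z)): α-rule — add Z, ((Y <-> Z) & Z).
        ~((Y & X) | W): α-rule — add ~(Y & X), ~W.
        ((Y <-> Z) & Z): α-rule — add (Y <-> Z), Z.
        ~(Y & X): β-rule — branch into ~Y  //  ~X.
          branch 2.1.1 (add ~Y):
            (Y <-> Z): β-rule — branch into Y, Z  //  ~Y, ~Z.
              branch 2.1.1.1 (add Y, Z):
                × closes — contains both Y and ~Y.
              branch 2.1.1.2 (add ~Y, ~Z):
                × closes — contains both Z and ~Z.
          branch 2.1.2 (add ~X):
            (Y <-> Z): β-rule — branch into Y, Z  //  ~Y, ~Z.
              branch 2.1.2.1 (add Y, Z):
                ○ open, literals {W=false, X=false, Y=true, Z=true}.
              branch 2.1.2.2 (add ~Y, ~Z):
                × closes — contains both Z and ~Z.
      branch 2.2 (add ~(Z & ((Y <-> Z) & Z)), ((Y & X) | W)):
        ~(Z & ((Y <-> Z) & Z)): β-rule — branch into ~Z  //  ~((Y <-> Z) & Z).
          branch 2.2.1 (add ~Z):
            ((Y & X) | W): β-rule — branch into (Y & X)  //  W.
              branch 2.2.1.1 (add (Y & X)):
                (Y & X): α-rule — add Y, X.
                ○ open, literals {X=true, Y=true, Z=false}.
              branch 2.2.1.2 (add W):
                ○ open, literals {W=true, Z=false}.
          branch 2.2.2 (add ~((Y <-> Z) & Z)):
            ((Y & X) | W): β-rule — branch into (Y & X)  //  W.
              branch 2.2.2.1 (add (Y & X)):
                (Y & X): α-rule — add Y, X.
                ~((Y <-> Z) & Z): β-rule — branch into ~(Y <-> Z)  //  ~Z.
                  branch 2.2.2.1.1 (add ~(Y <-> Z)):
                    ~(Y <-> Z): β-rule — branch into Y, ~Z  //  ~Y, Z.
                      branch 2.2.2.1.1.1 (add Y, ~Z):
                        ○ open, literals {X=true, Y=true, Z=false}.
                      branch 2.2.2.1.1.2 (add ~Y, Z):
                        × closes — contains both Y and ~Y.
                  branch 2.2.2.1.2 (add ~Z):
                    ○ open, literals {X=true, Y=true, Z=false}.
              branch 2.2.2.2 (add W):
                ~((Y <-> Z) & Z): β-rule — branch into ~(Y <-> Z)  //  ~Z.
                  branch 2.2.2.2.1 (add ~(Y <-> Z)):
                    ~(Y <-> Z): β-rule — branch into Y, ~Z  //  ~Y, Z.
                      branch 2.2.2.2.1.1 (add Y, ~Z):
                        ○ open, literals {W=true, Y=true, Z=false}.
                      branch 2.2.2.2.1.2 (add ~Y, Z):
                        ○ open, literals {W=true, Y=false, Z=true}.
                  branch 2.2.2.2.2 (add ~Z):
                    ○ open, literals {W=true, Z=false}.
5 branches closed, 13 open.
Each open branch fixes some atoms; the unmentioned ones are free. Counting distinct full assignments: branch {W=true, Y=false, Z=true} (X) contributes 2 new; branch {W=true, Y=true, Z=false} (X) contributes 2 new; branch {W=true, Y=true} (X, Z) contributes 2 new; branch {W=true, Y=true} (X, Z) contributes 0 new; branch {W=false, Y=false, Z=false} (X) contributes 2 new; branch {W=false, X=false, Y=true, Z=true} (none free) contributes 1 new; branch {X=true, Y=true, Z=false} (W) contributes 1 new; branch {W=true, Z=false} (Y, X) contributes 2 new; branch {X=true, Y=true, Z=false} (W) contributes 0 new; branch {X=true, Y=true, Z=false} (W) contributes 0 new; branch {W=true, Y=true, Z=false} (X) contributes 0 new; branch {W=true, Y=false, Z=true} (X) contributes 0 new; branch {W=true, Z=false} (Y, X) contributes 0 new. Total: 12.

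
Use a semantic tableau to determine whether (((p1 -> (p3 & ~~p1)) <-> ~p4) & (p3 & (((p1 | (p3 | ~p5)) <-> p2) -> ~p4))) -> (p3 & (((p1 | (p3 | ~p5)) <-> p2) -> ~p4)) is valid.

Valid

Assume the negation and expand:
Initial set: {~((((p1 -> (p3 & ~~p1)) <-> ~p4) & (p3 & (((p1 | (p3 | ~p5)) <-> p2) -> ~p4))) -> (p3 & (((p1 | (p3 | ~p5)) <-> p2) -> ~p4)))}.
~((((p1 -> (p3 & ~~p1)) <-> ~p4) & (p3 & (((p1 | (p3 | ~p5)) <-> p2) -> ~p4))) -> (p3 & (((p1 | (p3 | ~p5)) <-> p2) -> ~p4))): α-rule — add (((p1 -> (p3 & ~~p1)) <-> ~p4) & (p3 & (((p1 | (p3 | ~p5)) <-> p2) -> ~p4))), ~(p3 & (((p1 | (p3 | ~p5)) <-> p2) -> ~p4)).
(((p1 -> (p3 & ~~p1)) <-> ~p4) & (p3 & (((p1 | (p3 | ~p5)) <-> p2) -> ~p4))): α-rule — add ((p1 -> (p3 & ~~p1)) <-> ~p4), (p3 & (((p1 | (p3 | ~p5)) <-> p2) -> ~p4)).
(p3 & (((p1 | (p3 | ~p5)) <-> p2) -> ~p4)): α-rule — add p3, (((p1 | (p3 | ~p5)) <-> p2) -> ~p4).
~(p3 & (((p1 | (p3 | ~p5)) <-> p2) -> ~p4)): β-rule — branch into ~p3  //  ~(((p1 | (p3 | ~p5)) <-> p2) -> ~p4).
  branch 1 (add ~p3):
    × closes — contains both p3 and ~p3.
  branch 2 (add ~(((p1 | (p3 | ~p5)) <-> p2) -> ~p4)):
    ~(((p1 | (p3 | ~p5)) <-> p2) -> ~p4): α-rule — add ((p1 | (p3 | ~p5)) <-> p2), ~~p4.
    ((p1 -> (p3 & ~~p1)) <-> ~p4): β-rule — branch into (p1 -> (p3 & ~~p1)), ~p4  //  ~(p1 -> (p3 & ~~p1)), ~~p4.
      branch 2.1 (add (p1 -> (p3 & ~~p1)), ~p4):
        × closes — contains both p4 and ~p4.
      branch 2.2 (add ~(p1 -> (p3 & ~~p1)), ~~p4):
        ~(p1 -> (p3 & ~~p1)): α-rule — add p1, ~(p3 & ~~p1).
        (((p1 | (p3 | ~p5)) <-> p2) -> ~p4): β-rule — branch into ~((p1 | (p3 | ~p5)) <-> p2)  //  ~p4.
          branch 2.2.1 (add ~((p1 | (p3 | ~p5)) <-> p2)):
            ((p1 | (p3 | ~p5)) <-> p2): β-rule — branch into (p1 | (p3 | ~p5)), p2  //  ~(p1 | (p3 | ~p5)), ~p2.
              branch 2.2.1.1 (add (p1 | (p3 | ~p5)), p2):
                ~(p3 & ~~p1): β-rule — branch into ~p3  //  ~~~p1.
                  branch 2.2.1.1.1 (add ~p3):
                    × closes — contains both p3 and ~p3.
                  branch 2.2.1.1.2 (add ~~~p1):
                    ~~~p1: drop double negation, giving ~p1.
                    × closes — contains both p1 and ~p1.
              branch 2.2.1.2 (add ~(p1 | (p3 | ~p5)), ~p2):
                ~(p1 | (p3 | ~p5)): α-rule — add ~p1, ~(p3 | ~p5).
                × closes — contains both p1 and ~p1.
          branch 2.2.2 (add ~p4):
            × closes — contains both p4 and ~p4.
All 6 branches close.
Every branch closed, so the negation is unsatisfiable and the formula is valid.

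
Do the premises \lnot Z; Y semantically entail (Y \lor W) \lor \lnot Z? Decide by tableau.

Initial set: {T \lnot Z; T Y; F ((Y \lor W) \lor \lnot Z)}.
F ((Y \lor W) \lor \lnot Z): α-rule — add F (Y \lor W), F \lnot Z.
× closes — contains both Z and \lnot Z.
All 1 branch closes.
Every branch closed, so the premises entail the conclusion.

Yes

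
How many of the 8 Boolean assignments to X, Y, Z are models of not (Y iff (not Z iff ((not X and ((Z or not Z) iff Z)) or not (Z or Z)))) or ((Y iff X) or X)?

7

Initial set: {T (not (Y iff (not Z iff ((not X and ((Z or not Z) iff Z)) or not (Z or Z)))) or ((Y iff X) or X))}.
T (not (Y iff (not Z iff ((not X and ((Z or not Z) iff Z)) or not (Z or Z)))) or ((Y iff X) or X)): β-rule — branch into T not (Y iff (not Z iff ((not X and ((Z or not Z) iff Z)) or not (Z or Z))))  //  T ((Y iff X) or X).
  branch 1 (add T not (Y iff (not Z iff ((not X and ((Z or not Z) iff Z)) or not (Z or Z))))):
    T not (Y iff (not Z iff ((not X and ((Z or not Z) iff Z)) or not (Z or Z)))): β-rule — branch into T Y, F (not Z iff ((not X and ((Z or not Z) iff Z)) or not (Z or Z)))  //  F Y, T (not Z iff ((not X and ((Z or not Z) iff Z)) or not (Z or Z))).
      branch 1.1 (add T Y, F (not Z iff ((not X and ((Z or not Z) iff Z)) or not (Z or Z)))):
        F (not Z iff ((not X and ((Z or not Z) iff Z)) or not (Z or Z))): β-rule — branch into T not Z, F ((not X and ((Z or not Z) iff Z)) or not (Z or Z))  //  F not Z, T ((not X and ((Z or not Z) iff Z)) or not (Z or Z)).
          branch 1.1.1 (add T not Z, F ((not X and ((Z or not Z) iff Z)) or not (Z or Z))):
            F ((not X and ((Z or not Z) iff Z)) or not (Z or Z)): α-rule — add F (not X and ((Z or not Z) iff Z)), F not (Z or Z).
            F (not X and ((Z or not Z) iff Z)): β-rule — branch into F not X  //  F ((Z or not Z) iff Z).
              branch 1.1.1.1 (add F not X):
                F not (Z or Z): β-rule — branch into T Z  //  T Z.
                  branch 1.1.1.1.1 (add T Z):
                    × closes — contains both Z and not Z.
                  branch 1.1.1.1.2 (add T Z):
                    × closes — contains both Z and not Z.
              branch 1.1.1.2 (add F ((Z or not Z) iff Z)):
                F not (Z or Z): β-rule — branch into T Z  //  T Z.
                  branch 1.1.1.2.1 (add T Z):
                    × closes — contains both Z and not Z.
                  branch 1.1.1.2.2 (add T Z):
                    × closes — contains both Z and not Z.
          branch 1.1.2 (add F not Z, T ((not X and ((Z or not Z) iff Z)) or not (Z or Z))):
            T ((not X and ((Z or not Z) iff Z)) or not (Z or Z)): β-rule — branch into T (not X and ((Z or not Z) iff Z))  //  T not (Z or Z).
              branch 1.1.2.1 (add T (not X and ((Z or not Z) iff Z))):
                T (not X and ((Z or not Z) iff Z)): α-rule — add T not X, T ((Z or not Z) iff Z).
                T ((Z or not Z) iff Z): β-rule — branch into T (Z or not Z), T Z  //  F (Z or not Z), F Z.
                  branch 1.1.2.1.1 (add T (Z or not Z), T Z):
                    T (Z or not Z): β-rule — branch into T Z  //  T not Z.
                      branch 1.1.2.1.1.1 (add T Z):
                        ○ open, literals {X=F, Y=T, Z=T}.
                      branch 1.1.2.1.1.2 (add T not Z):
                        × closes — contains both Z and not Z.
                  branch 1.1.2.1.2 (add F (Z or not Z), F Z):
                    × closes — contains both Z and not Z.
              branch 1.1.2.2 (add T not (Z or Z)):
                T not (Z or Z): α-rule — add F Z, F Z.
                × closes — contains both Z and not Z.
      branch 1.2 (add F Y, T (not Z iff ((not X and ((Z or not Z) iff Z)) or not (Z or Z)))):
        T (not Z iff ((not X and ((Z or not Z) iff Z)) or not (Z or Z))): β-rule — branch into T not Z, T ((not X and ((Z or not Z) iff Z)) or not (Z or Z))  //  F not Z, F ((not X and ((Z or not Z) iff Z)) or not (Z or Z)).
          branch 1.2.1 (add T not Z, T ((not X and ((Z or not Z) iff Z)) or not (Z or Z))):
            T ((not X and ((Z or not Z) iff Z)) or not (Z or Z)): β-rule — branch into T (not X and ((Z or not Z) iff Z))  //  T not (Z or Z).
              branch 1.2.1.1 (add T (not X and ((Z or not Z) iff Z))):
                T (not X and ((Z or not Z) iff Z)): α-rule — add T not X, T ((Z or not Z) iff Z).
                T ((Z or not Z) iff Z): β-rule — branch into T (Z or not Z), T Z  //  F (Z or not Z), F Z.
                  branch 1.2.1.1.1 (add T (Z or not Z), T Z):
                    × closes — contains both Z and not Z.
                  branch 1.2.1.1.2 (add F (Z or not Z), F Z):
                    F (Z or not Z): α-rule — add F Z, F not Z.
                    × closes — contains both Z and not Z.
              branch 1.2.1.2 (add T not (Z or Z)):
                T not (Z or Z): α-rule — add F Z, F Z.
                ○ open, literals {Y=F, Z=F}.
          branch 1.2.2 (add F not Z, F ((not X and ((Z or not Z) iff Z)) or not (Z or Z))):
            F ((not X and ((Z or not Z) iff Z)) or not (Z or Z)): α-rule — add F (not X and ((Z or not Z) iff Z)), F not (Z or Z).
            F (not X and ((Z or not Z) iff Z)): β-rule — branch into F not X  //  F ((Z or not Z) iff Z).
              branch 1.2.2.1 (add F not X):
                F not (Z or Z): β-rule — branch into T Z  //  T Z.
                  branch 1.2.2.1.1 (add T Z):
                    ○ open, literals {X=T, Y=F, Z=T}.
                  branch 1.2.2.1.2 (add T Z):
                    ○ open, literals {X=T, Y=F, Z=T}.
              branch 1.2.2.2 (add F ((Z or not Z) iff Z)):
                F not (Z or Z): β-rule — branch into T Z  //  T Z.
                  branch 1.2.2.2.1 (add T Z):
                    F ((Z or not Z) iff Z): β-rule — branch into T (Z or not Z), F Z  //  F (Z or not Z), T Z.
                      branch 1.2.2.2.1.1 (add T (Z or not Z), F Z):
                        × closes — contains both Z and not Z.
                      branch 1.2.2.2.1.2 (add F (Z or not Z), T Z):
                        F (Z or not Z): α-rule — add F Z, F not Z.
                        × closes — contains both Z and not Z.
                  branch 1.2.2.2.2 (add T Z):
                    F ((Z or not Z) iff Z): β-rule — branch into T (Z or not Z), F Z  //  F (Z or not Z), T Z.
                      branch 1.2.2.2.2.1 (add T (Z or not Z), F Z):
                        × closes — contains both Z and not Z.
                      branch 1.2.2.2.2.2 (add F (Z or not Z), T Z):
                        F (Z or not Z): α-rule — add F Z, F not Z.
                        × closes — contains both Z and not Z.
  branch 2 (add T ((Y iff X) or X)):
    T ((Y iff X) or X): β-rule — branch into T (Y iff X)  //  T X.
      branch 2.1 (add T (Y iff X)):
        T (Y iff X): β-rule — branch into T Y, T X  //  F Y, F X.
          branch 2.1.1 (add T Y, T X):
            ○ open, literals {X=T, Y=T}.
          branch 2.1.2 (add F Y, F X):
            ○ open, literals {X=F, Y=F}.
      branch 2.2 (add T X):
        ○ open, literals {X=T}.
13 branches closed, 7 open.
Each open branch fixes some atoms; the unmentioned ones are free. Counting distinct full assignments: branch {X=F, Y=T, Z=T} (none free) contributes 1 new; branch {Y=F, Z=F} (X) contributes 2 new; branch {X=T, Y=F, Z=T} (none free) contributes 1 new; branch {X=T, Y=F, Z=T} (none free) contributes 0 new; branch {X=T, Y=T} (Z) contributes 2 new; branch {X=F, Y=F} (Z) contributes 1 new; branch {X=T} (Y, Z) contributes 0 new. Total: 7.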